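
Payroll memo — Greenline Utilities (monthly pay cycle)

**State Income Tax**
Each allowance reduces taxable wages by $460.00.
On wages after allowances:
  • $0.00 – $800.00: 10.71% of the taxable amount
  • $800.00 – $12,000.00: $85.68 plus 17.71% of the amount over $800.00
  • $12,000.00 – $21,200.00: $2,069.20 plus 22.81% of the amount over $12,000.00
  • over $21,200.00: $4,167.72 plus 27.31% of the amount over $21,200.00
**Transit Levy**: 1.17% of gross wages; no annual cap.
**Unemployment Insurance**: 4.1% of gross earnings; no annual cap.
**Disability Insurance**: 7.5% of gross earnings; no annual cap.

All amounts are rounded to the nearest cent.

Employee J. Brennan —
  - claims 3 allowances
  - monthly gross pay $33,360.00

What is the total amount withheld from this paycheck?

State Income Tax: taxable = $33,360.00 − 3×$460.00 = $31,980.00
  $4,167.72 + 27.31% × ($31,980.00 − $21,200.00) = $4,167.72 + 27.31% × $10,780.00 = $7,111.74
Transit Levy: 1.17% × $33,360.00 = $390.31
Unemployment Insurance: 4.1% × $33,360.00 = $1,367.76
Disability Insurance: 7.5% × $33,360.00 = $2,502.00
Total: $7,111.74 + $390.31 + $1,367.76 + $2,502.00 = $11,371.81

$11,371.81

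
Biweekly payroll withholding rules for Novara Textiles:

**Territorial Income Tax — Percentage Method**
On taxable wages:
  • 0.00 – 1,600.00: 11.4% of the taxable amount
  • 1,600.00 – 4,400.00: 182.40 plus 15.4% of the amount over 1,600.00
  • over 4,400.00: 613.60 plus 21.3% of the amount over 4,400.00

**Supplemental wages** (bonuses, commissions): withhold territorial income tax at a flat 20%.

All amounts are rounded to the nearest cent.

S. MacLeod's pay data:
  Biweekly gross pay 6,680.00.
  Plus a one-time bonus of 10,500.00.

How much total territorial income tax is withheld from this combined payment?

3,199.24

Territorial Income Tax: taxable = 6,680.00
  613.60 + 21.3% × (6,680.00 − 4,400.00) = 613.60 + 21.3% × 2,280.00 = 1,099.24
Supplemental (20% flat on bonus): 20% × 10,500.00 = 2,100.00
Total territorial income tax: 1,099.24 + 2,100.00 = 3,199.24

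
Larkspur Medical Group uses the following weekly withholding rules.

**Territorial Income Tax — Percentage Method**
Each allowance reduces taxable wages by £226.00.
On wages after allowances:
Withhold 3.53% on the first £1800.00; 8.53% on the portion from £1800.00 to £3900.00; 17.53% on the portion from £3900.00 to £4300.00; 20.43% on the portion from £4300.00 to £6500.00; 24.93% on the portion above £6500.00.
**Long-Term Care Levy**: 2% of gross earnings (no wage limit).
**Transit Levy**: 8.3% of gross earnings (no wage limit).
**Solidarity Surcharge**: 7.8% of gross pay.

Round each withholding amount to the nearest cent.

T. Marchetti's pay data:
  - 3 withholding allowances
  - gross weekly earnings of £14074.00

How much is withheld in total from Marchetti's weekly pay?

£5028.81

Territorial Income Tax: taxable = £14074.00 − 3×£226.00 = £13396.00
  £762.25 + 24.93% × (£13396.00 − £6500.00) = £762.25 + 24.93% × £6896.00 = £2481.42
Long-Term Care Levy: 2% × £14074.00 = £281.48
Transit Levy: 8.3% × £14074.00 = £1168.14
Solidarity Surcharge: 7.8% × £14074.00 = £1097.77
Total: £2481.42 + £281.48 + £1168.14 + £1097.77 = £5028.81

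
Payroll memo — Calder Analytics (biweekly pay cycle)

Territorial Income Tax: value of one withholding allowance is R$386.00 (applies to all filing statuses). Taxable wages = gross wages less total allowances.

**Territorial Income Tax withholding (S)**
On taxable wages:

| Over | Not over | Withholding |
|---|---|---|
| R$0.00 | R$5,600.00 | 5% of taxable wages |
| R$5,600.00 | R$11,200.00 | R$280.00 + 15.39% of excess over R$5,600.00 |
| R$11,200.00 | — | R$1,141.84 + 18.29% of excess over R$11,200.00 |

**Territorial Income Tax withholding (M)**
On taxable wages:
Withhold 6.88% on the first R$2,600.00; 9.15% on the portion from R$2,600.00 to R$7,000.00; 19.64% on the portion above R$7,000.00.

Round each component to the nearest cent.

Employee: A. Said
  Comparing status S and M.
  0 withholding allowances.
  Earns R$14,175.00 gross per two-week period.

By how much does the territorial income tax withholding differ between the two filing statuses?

R$304.68

Territorial Income Tax (S): taxable = R$14,175.00
  R$1,141.84 + 18.29% × (R$14,175.00 − R$11,200.00) = R$1,141.84 + 18.29% × R$2,975.00 = R$1,685.97
Territorial Income Tax (M): taxable = R$14,175.00
  R$581.48 + 19.64% × (R$14,175.00 − R$7,000.00) = R$581.48 + 19.64% × R$7,175.00 = R$1,990.65
Difference: |R$1,685.97 − R$1,990.65| = R$304.68 (higher under M)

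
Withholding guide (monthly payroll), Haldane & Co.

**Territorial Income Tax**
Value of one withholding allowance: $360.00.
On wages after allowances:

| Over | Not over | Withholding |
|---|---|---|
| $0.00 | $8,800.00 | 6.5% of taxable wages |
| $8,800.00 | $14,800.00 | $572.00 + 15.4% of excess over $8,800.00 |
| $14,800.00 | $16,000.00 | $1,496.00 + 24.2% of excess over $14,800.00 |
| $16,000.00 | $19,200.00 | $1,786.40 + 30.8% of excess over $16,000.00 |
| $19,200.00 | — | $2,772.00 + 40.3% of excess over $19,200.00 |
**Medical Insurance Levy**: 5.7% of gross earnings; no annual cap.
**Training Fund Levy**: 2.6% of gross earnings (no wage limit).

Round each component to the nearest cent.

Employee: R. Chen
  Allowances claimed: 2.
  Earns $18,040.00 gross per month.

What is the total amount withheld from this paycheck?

$3,690.28

Territorial Income Tax: taxable = $18,040.00 − 2×$360.00 = $17,320.00
  $1,786.40 + 30.8% × ($17,320.00 − $16,000.00) = $1,786.40 + 30.8% × $1,320.00 = $2,192.96
Medical Insurance Levy: 5.7% × $18,040.00 = $1,028.28
Training Fund Levy: 2.6% × $18,040.00 = $469.04
Total: $2,192.96 + $1,028.28 + $469.04 = $3,690.28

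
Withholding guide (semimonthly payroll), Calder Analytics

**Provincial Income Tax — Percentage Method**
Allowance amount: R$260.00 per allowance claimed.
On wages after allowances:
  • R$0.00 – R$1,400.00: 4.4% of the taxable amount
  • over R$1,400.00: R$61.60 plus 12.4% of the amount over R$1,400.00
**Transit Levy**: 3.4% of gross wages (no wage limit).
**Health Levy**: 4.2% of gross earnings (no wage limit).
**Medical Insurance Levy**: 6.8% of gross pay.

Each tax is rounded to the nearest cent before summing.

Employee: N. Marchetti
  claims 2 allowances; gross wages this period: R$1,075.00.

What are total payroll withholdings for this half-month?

Provincial Income Tax: taxable = R$1,075.00 − 2×R$260.00 = R$555.00
  4.4% × R$555.00 = R$24.42
Transit Levy: 3.4% × R$1,075.00 = R$36.55
Health Levy: 4.2% × R$1,075.00 = R$45.15
Medical Insurance Levy: 6.8% × R$1,075.00 = R$73.10
Total: R$24.42 + R$36.55 + R$45.15 + R$73.10 = R$179.22

R$179.22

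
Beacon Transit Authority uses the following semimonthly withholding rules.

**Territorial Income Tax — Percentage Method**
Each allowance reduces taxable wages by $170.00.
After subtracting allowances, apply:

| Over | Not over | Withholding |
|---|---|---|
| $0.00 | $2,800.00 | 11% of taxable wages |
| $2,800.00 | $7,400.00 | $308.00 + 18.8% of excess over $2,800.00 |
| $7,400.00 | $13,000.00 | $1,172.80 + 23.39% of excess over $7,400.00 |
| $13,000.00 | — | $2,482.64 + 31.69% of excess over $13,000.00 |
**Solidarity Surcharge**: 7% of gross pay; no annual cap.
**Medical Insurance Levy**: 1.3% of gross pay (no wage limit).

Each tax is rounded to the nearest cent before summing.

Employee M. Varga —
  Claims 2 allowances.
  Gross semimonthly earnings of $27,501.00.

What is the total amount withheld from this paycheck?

Territorial Income Tax: taxable = $27,501.00 − 2×$170.00 = $27,161.00
  $2,482.64 + 31.69% × ($27,161.00 − $13,000.00) = $2,482.64 + 31.69% × $14,161.00 = $6,970.26
Solidarity Surcharge: 7% × $27,501.00 = $1,925.07
Medical Insurance Levy: 1.3% × $27,501.00 = $357.51
Total: $6,970.26 + $1,925.07 + $357.51 = $9,252.84

$9,252.84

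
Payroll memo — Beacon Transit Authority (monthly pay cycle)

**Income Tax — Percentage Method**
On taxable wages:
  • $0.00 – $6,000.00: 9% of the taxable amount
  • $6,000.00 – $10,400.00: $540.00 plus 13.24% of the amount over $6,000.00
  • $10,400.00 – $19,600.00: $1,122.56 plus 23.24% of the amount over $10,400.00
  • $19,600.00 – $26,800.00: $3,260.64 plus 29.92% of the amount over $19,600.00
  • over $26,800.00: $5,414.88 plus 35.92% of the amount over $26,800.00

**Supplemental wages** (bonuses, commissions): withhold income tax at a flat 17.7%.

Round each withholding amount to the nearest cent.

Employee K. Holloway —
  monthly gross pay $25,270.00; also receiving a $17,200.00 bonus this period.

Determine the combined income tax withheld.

$8,001.50

Income Tax: taxable = $25,270.00
  $3,260.64 + 29.92% × ($25,270.00 − $19,600.00) = $3,260.64 + 29.92% × $5,670.00 = $4,957.10
Supplemental (17.7% flat on bonus): 17.7% × $17,200.00 = $3,044.40
Total income tax: $4,957.10 + $3,044.40 = $8,001.50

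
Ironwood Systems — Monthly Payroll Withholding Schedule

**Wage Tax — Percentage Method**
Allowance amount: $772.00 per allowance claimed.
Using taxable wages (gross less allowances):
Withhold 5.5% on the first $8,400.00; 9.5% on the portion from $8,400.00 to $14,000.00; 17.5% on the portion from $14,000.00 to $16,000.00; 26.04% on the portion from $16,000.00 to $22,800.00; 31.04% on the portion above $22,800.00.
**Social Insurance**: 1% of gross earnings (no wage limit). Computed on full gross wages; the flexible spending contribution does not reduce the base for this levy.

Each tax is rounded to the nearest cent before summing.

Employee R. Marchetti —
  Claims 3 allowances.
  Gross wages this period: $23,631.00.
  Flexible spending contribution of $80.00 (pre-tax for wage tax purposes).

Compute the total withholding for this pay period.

$2,943.50

Wage Tax: taxable = $23,631.00 − $80.00 − 3×$772.00 = $21,235.00
  $1,344.00 + 26.04% × ($21,235.00 − $16,000.00) = $1,344.00 + 26.04% × $5,235.00 = $2,707.19
Social Insurance: 1% × $23,631.00 = $236.31
Total: $2,707.19 + $236.31 = $2,943.50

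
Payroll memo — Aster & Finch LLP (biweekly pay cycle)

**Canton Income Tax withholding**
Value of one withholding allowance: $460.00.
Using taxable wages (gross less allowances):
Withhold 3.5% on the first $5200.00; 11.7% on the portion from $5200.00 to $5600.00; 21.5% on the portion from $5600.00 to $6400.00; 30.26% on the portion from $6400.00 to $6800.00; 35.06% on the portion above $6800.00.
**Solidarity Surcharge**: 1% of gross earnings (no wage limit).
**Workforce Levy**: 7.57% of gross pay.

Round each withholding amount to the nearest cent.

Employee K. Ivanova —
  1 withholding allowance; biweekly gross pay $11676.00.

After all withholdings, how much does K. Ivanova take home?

Canton Income Tax: taxable = $11676.00 − 1×$460.00 = $11216.00
  $521.84 + 35.06% × ($11216.00 − $6800.00) = $521.84 + 35.06% × $4416.00 = $2070.09
Solidarity Surcharge: 1% × $11676.00 = $116.76
Workforce Levy: 7.57% × $11676.00 = $883.87
Total withheld: $2070.09 + $116.76 + $883.87 = $3070.72
Net pay: $11676.00 − $3070.72 = $8605.28

$8605.28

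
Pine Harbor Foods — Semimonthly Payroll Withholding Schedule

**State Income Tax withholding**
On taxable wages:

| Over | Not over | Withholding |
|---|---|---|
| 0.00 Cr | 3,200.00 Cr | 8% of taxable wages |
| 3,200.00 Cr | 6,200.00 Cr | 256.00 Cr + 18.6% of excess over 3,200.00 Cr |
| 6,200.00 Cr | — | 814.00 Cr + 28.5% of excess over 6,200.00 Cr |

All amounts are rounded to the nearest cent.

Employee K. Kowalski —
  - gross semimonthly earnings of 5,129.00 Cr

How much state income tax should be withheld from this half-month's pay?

614.79 Cr

State Income Tax: taxable = 5,129.00 Cr
  256.00 Cr + 18.6% × (5,129.00 Cr − 3,200.00 Cr) = 256.00 Cr + 18.6% × 1,929.00 Cr = 614.79 Cr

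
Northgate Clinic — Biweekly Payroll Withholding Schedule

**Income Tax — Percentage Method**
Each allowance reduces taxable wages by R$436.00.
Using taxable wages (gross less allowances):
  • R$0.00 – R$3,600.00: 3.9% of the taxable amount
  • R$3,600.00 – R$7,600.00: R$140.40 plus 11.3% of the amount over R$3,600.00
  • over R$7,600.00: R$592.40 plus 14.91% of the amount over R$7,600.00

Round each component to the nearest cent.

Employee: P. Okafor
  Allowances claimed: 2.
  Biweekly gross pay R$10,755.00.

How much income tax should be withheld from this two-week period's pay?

Income Tax: taxable = R$10,755.00 − 2×R$436.00 = R$9,883.00
  R$592.40 + 14.91% × (R$9,883.00 − R$7,600.00) = R$592.40 + 14.91% × R$2,283.00 = R$932.80

R$932.80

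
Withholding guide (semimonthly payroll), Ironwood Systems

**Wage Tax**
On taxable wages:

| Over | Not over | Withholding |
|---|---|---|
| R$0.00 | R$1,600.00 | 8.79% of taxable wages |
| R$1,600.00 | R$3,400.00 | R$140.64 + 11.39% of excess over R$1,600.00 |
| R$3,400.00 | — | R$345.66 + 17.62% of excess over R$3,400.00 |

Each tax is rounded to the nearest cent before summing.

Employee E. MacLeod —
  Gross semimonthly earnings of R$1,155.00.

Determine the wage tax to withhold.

Wage Tax: taxable = R$1,155.00
  8.79% × R$1,155.00 = R$101.52

R$101.52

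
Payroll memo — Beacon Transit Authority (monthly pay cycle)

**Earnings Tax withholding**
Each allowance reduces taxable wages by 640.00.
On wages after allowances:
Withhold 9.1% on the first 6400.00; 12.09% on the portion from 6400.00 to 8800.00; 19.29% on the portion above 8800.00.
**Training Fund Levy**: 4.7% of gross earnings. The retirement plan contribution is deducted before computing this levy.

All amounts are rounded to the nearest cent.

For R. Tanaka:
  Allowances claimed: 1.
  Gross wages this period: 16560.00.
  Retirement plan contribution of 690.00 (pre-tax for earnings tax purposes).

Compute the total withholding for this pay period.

Earnings Tax: taxable = 16560.00 − 690.00 − 1×640.00 = 15230.00
  872.56 + 19.29% × (15230.00 − 8800.00) = 872.56 + 19.29% × 6430.00 = 2112.91
Training Fund Levy: 4.7% × 15870.00 = 745.89
Total: 2112.91 + 745.89 = 2858.80

2858.80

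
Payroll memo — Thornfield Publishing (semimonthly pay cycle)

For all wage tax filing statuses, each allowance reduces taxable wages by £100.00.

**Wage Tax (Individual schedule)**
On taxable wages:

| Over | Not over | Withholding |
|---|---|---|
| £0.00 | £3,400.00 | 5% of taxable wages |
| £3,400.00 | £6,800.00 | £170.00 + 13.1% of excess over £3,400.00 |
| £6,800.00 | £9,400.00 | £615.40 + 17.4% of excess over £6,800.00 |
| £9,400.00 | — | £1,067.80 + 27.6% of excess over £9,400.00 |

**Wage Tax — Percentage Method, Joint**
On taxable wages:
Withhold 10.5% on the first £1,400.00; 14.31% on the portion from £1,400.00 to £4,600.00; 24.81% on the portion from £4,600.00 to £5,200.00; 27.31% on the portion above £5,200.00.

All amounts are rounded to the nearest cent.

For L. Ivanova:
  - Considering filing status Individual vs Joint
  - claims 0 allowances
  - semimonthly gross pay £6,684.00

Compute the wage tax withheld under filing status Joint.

Wage Tax (Joint): taxable = £6,684.00
  £753.78 + 27.31% × (£6,684.00 − £5,200.00) = £753.78 + 27.31% × £1,484.00 = £1,159.06

£1,159.06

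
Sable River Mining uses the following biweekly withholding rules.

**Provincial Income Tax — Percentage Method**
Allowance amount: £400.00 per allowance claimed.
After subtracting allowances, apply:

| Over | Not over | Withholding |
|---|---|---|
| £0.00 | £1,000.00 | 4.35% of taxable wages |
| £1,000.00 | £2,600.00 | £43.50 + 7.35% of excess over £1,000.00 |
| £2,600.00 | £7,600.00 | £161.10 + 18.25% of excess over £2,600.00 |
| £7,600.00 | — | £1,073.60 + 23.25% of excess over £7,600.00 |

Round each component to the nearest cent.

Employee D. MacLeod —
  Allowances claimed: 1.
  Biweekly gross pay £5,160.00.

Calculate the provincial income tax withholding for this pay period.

£555.30

Provincial Income Tax: taxable = £5,160.00 − 1×£400.00 = £4,760.00
  £161.10 + 18.25% × (£4,760.00 − £2,600.00) = £161.10 + 18.25% × £2,160.00 = £555.30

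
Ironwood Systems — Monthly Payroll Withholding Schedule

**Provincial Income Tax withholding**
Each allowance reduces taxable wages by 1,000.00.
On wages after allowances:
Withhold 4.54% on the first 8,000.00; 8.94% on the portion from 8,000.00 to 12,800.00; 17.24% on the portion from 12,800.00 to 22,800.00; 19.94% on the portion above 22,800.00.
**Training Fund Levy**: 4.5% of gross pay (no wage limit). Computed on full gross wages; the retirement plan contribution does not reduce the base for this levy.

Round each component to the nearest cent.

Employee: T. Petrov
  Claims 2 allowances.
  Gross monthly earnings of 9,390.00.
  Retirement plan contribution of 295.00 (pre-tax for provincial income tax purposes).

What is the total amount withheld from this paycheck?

Provincial Income Tax: taxable = 9,390.00 − 295.00 − 2×1,000.00 = 7,095.00
  4.54% × 7,095.00 = 322.11
Training Fund Levy: 4.5% × 9,390.00 = 422.55
Total: 322.11 + 422.55 = 744.66

744.66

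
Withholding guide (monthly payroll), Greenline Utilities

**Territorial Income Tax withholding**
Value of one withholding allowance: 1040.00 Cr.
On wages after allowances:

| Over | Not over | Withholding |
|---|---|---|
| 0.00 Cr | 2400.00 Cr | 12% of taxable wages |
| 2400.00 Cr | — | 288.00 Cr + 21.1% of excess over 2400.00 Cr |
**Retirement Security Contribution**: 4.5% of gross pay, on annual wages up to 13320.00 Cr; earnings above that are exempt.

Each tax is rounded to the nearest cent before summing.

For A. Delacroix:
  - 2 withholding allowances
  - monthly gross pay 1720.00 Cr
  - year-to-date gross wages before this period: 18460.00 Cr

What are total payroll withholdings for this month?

Territorial Income Tax: taxable = 1720.00 Cr − 2×1040.00 Cr = -360.00 Cr
  Taxable ≤ 0 → 0.00 Cr
Retirement Security Contribution: YTD 18460.00 Cr ≥ cap 13320.00 Cr → 0.00 Cr
Total: 0.00 Cr + 0.00 Cr = 0.00 Cr

0.00 Cr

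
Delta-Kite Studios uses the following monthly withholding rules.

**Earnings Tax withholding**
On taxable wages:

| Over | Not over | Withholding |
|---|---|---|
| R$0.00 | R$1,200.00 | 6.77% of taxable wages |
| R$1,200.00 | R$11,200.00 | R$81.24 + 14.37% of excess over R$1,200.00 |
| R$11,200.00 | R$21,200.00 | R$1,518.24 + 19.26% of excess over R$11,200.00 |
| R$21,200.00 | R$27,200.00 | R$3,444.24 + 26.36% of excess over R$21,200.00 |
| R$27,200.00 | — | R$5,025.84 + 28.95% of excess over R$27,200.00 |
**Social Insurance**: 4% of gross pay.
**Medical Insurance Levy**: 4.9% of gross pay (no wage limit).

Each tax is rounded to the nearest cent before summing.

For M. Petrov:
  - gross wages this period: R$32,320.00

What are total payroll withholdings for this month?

R$9,384.56

Earnings Tax: taxable = R$32,320.00
  R$5,025.84 + 28.95% × (R$32,320.00 − R$27,200.00) = R$5,025.84 + 28.95% × R$5,120.00 = R$6,508.08
Social Insurance: 4% × R$32,320.00 = R$1,292.80
Medical Insurance Levy: 4.9% × R$32,320.00 = R$1,583.68
Total: R$6,508.08 + R$1,292.80 + R$1,583.68 = R$9,384.56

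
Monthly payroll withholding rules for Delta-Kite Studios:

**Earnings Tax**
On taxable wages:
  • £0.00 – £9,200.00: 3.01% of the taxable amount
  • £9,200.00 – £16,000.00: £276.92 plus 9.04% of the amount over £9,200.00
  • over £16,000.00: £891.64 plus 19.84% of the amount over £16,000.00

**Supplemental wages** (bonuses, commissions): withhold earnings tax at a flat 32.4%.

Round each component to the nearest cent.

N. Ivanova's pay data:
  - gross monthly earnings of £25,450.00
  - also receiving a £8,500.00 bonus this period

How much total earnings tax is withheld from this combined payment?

Earnings Tax: taxable = £25,450.00
  £891.64 + 19.84% × (£25,450.00 − £16,000.00) = £891.64 + 19.84% × £9,450.00 = £2,766.52
Supplemental (32.4% flat on bonus): 32.4% × £8,500.00 = £2,754.00
Total earnings tax: £2,766.52 + £2,754.00 = £5,520.52

£5,520.52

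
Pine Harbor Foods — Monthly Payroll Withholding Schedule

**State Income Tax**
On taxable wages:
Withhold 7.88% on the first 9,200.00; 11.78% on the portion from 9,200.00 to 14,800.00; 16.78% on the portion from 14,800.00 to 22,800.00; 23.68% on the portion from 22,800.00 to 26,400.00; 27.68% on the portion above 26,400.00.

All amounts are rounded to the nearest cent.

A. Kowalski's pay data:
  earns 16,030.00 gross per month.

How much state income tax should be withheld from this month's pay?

State Income Tax: taxable = 16,030.00
  1,384.64 + 16.78% × (16,030.00 − 14,800.00) = 1,384.64 + 16.78% × 1,230.00 = 1,591.03

1,591.03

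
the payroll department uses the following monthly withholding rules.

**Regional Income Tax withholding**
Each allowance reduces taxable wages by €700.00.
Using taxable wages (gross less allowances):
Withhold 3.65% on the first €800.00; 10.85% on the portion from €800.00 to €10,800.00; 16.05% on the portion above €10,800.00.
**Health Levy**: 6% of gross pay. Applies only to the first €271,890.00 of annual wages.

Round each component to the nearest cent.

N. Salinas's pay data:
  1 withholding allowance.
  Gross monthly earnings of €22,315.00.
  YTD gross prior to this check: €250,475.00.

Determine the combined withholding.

Regional Income Tax: taxable = €22,315.00 − 1×€700.00 = €21,615.00
  €1,114.20 + 16.05% × (€21,615.00 − €10,800.00) = €1,114.20 + 16.05% × €10,815.00 = €2,850.01
Health Levy: cap €271,890.00 − YTD €250,475.00 = €21,415.00 subject; 6% × €21,415.00 = €1,284.90
Total: €2,850.01 + €1,284.90 = €4,134.91

€4,134.91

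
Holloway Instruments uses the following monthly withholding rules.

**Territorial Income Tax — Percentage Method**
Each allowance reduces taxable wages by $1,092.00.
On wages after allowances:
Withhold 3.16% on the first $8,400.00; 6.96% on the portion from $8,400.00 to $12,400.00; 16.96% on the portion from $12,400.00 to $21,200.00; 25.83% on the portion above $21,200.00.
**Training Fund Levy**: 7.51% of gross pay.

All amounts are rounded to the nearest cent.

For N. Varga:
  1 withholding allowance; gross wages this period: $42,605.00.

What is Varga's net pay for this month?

Territorial Income Tax: taxable = $42,605.00 − 1×$1,092.00 = $41,513.00
  $2,036.32 + 25.83% × ($41,513.00 − $21,200.00) = $2,036.32 + 25.83% × $20,313.00 = $7,283.17
Training Fund Levy: 7.51% × $42,605.00 = $3,199.64
Total withheld: $7,283.17 + $3,199.64 = $10,482.81
Net pay: $42,605.00 − $10,482.81 = $32,122.19

$32,122.19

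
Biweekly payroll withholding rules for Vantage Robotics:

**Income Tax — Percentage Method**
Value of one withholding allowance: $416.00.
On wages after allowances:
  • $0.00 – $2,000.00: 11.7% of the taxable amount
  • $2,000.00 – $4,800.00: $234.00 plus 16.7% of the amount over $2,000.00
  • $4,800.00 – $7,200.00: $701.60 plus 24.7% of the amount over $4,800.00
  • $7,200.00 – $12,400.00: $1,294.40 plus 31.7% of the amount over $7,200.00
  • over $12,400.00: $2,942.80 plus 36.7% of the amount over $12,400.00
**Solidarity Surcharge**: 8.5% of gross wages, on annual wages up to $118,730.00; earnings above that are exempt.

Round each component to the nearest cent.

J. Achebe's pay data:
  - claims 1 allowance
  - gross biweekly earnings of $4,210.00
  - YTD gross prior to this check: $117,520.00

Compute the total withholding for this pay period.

$636.45

Income Tax: taxable = $4,210.00 − 1×$416.00 = $3,794.00
  $234.00 + 16.7% × ($3,794.00 − $2,000.00) = $234.00 + 16.7% × $1,794.00 = $533.60
Solidarity Surcharge: cap $118,730.00 − YTD $117,520.00 = $1,210.00 subject; 8.5% × $1,210.00 = $102.85
Total: $533.60 + $102.85 = $636.45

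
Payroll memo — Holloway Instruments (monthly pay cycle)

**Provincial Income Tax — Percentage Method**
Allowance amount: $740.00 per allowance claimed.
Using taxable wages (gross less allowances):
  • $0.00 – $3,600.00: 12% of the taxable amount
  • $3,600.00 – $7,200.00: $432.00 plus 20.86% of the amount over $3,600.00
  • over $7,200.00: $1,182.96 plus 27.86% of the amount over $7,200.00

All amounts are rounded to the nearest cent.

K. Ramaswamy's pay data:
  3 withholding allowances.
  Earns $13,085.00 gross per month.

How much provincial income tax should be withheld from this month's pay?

$2,204.03

Provincial Income Tax: taxable = $13,085.00 − 3×$740.00 = $10,865.00
  $1,182.96 + 27.86% × ($10,865.00 − $7,200.00) = $1,182.96 + 27.86% × $3,665.00 = $2,204.03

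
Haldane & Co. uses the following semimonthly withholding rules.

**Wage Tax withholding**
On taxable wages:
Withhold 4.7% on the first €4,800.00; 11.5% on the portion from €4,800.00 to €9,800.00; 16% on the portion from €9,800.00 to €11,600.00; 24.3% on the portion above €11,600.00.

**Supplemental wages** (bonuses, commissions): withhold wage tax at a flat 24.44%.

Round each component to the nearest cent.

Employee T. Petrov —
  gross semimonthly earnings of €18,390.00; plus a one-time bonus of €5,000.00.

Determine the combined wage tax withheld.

Wage Tax: taxable = €18,390.00
  €1,088.60 + 24.3% × (€18,390.00 − €11,600.00) = €1,088.60 + 24.3% × €6,790.00 = €2,738.57
Supplemental (24.44% flat on bonus): 24.44% × €5,000.00 = €1,222.00
Total wage tax: €2,738.57 + €1,222.00 = €3,960.57

€3,960.57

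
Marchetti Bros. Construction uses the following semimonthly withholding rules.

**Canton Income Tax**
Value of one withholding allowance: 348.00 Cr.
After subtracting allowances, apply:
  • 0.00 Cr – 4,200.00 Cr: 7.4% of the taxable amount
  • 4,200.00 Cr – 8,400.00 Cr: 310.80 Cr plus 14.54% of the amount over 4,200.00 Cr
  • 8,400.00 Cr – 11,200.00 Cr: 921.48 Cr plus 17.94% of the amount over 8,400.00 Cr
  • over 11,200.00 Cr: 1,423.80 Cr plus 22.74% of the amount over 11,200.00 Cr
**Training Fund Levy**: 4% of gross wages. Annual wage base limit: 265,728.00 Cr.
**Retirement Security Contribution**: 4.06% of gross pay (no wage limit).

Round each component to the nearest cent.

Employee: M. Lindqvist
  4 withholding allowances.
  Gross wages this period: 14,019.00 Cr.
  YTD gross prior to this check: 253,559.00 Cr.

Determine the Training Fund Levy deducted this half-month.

486.76 Cr

Training Fund Levy: cap 265,728.00 Cr − YTD 253,559.00 Cr = 12,169.00 Cr subject; 4% × 12,169.00 Cr = 486.76 Cr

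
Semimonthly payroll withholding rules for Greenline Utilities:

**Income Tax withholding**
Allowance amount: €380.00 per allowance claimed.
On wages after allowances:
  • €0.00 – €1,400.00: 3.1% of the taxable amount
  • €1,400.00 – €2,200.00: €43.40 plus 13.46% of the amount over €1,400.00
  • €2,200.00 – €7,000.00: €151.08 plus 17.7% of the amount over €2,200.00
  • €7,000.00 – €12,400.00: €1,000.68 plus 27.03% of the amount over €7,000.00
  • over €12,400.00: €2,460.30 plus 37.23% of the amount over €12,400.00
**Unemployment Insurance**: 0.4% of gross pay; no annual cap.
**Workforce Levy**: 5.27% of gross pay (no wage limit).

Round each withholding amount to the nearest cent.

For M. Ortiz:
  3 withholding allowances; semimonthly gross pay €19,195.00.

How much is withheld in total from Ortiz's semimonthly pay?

€5,654.02

Income Tax: taxable = €19,195.00 − 3×€380.00 = €18,055.00
  €2,460.30 + 37.23% × (€18,055.00 − €12,400.00) = €2,460.30 + 37.23% × €5,655.00 = €4,565.66
Unemployment Insurance: 0.4% × €19,195.00 = €76.78
Workforce Levy: 5.27% × €19,195.00 = €1,011.58
Total: €4,565.66 + €76.78 + €1,011.58 = €5,654.02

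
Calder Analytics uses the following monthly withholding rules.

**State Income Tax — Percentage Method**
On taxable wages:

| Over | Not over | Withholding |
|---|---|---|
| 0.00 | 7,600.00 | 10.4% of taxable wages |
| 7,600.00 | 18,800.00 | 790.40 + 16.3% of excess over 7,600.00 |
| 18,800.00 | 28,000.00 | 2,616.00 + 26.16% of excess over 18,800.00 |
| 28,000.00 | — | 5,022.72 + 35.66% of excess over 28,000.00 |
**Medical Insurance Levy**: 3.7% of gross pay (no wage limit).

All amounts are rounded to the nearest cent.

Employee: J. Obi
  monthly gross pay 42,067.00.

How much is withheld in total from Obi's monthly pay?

11,595.49

State Income Tax: taxable = 42,067.00
  5,022.72 + 35.66% × (42,067.00 − 28,000.00) = 5,022.72 + 35.66% × 14,067.00 = 10,039.01
Medical Insurance Levy: 3.7% × 42,067.00 = 1,556.48
Total: 10,039.01 + 1,556.48 = 11,595.49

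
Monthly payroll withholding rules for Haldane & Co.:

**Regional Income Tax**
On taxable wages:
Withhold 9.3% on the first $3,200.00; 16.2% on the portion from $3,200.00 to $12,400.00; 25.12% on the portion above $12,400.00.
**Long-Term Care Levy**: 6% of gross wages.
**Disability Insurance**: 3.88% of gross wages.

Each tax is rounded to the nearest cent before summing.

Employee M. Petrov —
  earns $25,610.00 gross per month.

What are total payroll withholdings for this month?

Regional Income Tax: taxable = $25,610.00
  $1,788.00 + 25.12% × ($25,610.00 − $12,400.00) = $1,788.00 + 25.12% × $13,210.00 = $5,106.35
Long-Term Care Levy: 6% × $25,610.00 = $1,536.60
Disability Insurance: 3.88% × $25,610.00 = $993.67
Total: $5,106.35 + $1,536.60 + $993.67 = $7,636.62

$7,636.62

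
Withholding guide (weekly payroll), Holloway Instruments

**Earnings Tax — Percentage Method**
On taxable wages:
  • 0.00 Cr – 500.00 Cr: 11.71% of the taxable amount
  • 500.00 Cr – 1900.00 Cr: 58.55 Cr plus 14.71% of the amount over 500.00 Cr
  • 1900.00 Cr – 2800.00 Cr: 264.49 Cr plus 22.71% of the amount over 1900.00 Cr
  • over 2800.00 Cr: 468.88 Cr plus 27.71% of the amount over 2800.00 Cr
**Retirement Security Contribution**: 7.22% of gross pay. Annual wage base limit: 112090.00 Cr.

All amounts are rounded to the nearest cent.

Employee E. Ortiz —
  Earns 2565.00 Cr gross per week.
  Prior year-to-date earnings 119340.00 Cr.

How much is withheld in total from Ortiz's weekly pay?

Earnings Tax: taxable = 2565.00 Cr
  264.49 Cr + 22.71% × (2565.00 Cr − 1900.00 Cr) = 264.49 Cr + 22.71% × 665.00 Cr = 415.51 Cr
Retirement Security Contribution: YTD 119340.00 Cr ≥ cap 112090.00 Cr → 0.00 Cr
Total: 415.51 Cr + 0.00 Cr = 415.51 Cr

415.51 Cr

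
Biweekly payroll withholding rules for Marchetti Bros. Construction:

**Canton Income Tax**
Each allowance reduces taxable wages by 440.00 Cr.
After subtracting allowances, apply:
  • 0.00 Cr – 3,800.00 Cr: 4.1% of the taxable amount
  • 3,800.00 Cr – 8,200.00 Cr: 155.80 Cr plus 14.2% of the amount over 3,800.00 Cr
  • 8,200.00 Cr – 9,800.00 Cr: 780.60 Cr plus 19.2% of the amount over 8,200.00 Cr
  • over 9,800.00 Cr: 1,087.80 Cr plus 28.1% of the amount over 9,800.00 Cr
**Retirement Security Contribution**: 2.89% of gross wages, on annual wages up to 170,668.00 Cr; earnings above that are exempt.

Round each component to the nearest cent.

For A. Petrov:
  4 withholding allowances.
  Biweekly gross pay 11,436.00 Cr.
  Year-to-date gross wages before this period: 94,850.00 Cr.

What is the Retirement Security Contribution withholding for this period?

Retirement Security Contribution: 2.89% × 11,436.00 Cr = 330.50 Cr

330.50 Cr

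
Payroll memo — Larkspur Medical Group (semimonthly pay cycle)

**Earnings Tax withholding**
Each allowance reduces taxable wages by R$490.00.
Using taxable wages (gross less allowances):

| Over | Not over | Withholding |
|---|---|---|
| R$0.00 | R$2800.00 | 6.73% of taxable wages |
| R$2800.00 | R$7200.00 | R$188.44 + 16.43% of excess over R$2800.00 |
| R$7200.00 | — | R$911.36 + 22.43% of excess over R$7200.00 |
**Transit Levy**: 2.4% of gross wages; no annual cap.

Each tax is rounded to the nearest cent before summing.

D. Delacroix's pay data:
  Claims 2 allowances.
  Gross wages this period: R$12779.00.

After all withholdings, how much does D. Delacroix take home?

Earnings Tax: taxable = R$12779.00 − 2×R$490.00 = R$11799.00
  R$911.36 + 22.43% × (R$11799.00 − R$7200.00) = R$911.36 + 22.43% × R$4599.00 = R$1942.92
Transit Levy: 2.4% × R$12779.00 = R$306.70
Total withheld: R$1942.92 + R$306.70 = R$2249.62
Net pay: R$12779.00 − R$2249.62 = R$10529.38

R$10529.38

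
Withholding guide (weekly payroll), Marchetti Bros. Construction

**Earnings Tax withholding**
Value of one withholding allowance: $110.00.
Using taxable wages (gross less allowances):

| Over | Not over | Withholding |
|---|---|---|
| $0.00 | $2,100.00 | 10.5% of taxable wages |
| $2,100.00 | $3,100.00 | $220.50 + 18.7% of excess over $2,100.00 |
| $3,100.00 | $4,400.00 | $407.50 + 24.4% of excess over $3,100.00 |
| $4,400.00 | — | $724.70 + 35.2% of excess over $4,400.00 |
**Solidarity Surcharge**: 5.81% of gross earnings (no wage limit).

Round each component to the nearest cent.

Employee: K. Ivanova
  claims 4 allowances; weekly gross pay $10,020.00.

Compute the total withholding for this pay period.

$3,130.22

Earnings Tax: taxable = $10,020.00 − 4×$110.00 = $9,580.00
  $724.70 + 35.2% × ($9,580.00 − $4,400.00) = $724.70 + 35.2% × $5,180.00 = $2,548.06
Solidarity Surcharge: 5.81% × $10,020.00 = $582.16
Total: $2,548.06 + $582.16 = $3,130.22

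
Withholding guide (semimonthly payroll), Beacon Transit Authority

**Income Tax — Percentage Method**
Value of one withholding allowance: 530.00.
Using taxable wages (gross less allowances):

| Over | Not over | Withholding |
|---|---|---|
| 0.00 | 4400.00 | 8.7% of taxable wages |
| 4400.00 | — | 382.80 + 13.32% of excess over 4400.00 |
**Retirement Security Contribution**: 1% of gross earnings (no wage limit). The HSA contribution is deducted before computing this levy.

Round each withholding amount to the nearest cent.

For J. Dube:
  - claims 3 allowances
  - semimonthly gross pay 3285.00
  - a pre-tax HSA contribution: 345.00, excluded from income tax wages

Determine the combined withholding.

Income Tax: taxable = 3285.00 − 345.00 − 3×530.00 = 1350.00
  8.7% × 1350.00 = 117.45
Retirement Security Contribution: 1% × 2940.00 = 29.40
Total: 117.45 + 29.40 = 146.85

146.85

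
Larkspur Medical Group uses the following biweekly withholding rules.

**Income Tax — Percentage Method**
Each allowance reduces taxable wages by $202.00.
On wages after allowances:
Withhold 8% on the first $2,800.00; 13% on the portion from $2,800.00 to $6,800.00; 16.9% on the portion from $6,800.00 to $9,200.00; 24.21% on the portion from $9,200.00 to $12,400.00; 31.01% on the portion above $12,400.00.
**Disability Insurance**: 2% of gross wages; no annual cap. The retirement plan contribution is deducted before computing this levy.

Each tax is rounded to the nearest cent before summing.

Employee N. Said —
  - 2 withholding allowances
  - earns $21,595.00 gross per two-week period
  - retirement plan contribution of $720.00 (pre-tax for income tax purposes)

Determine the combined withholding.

Income Tax: taxable = $21,595.00 − $720.00 − 2×$202.00 = $20,471.00
  $1,924.32 + 31.01% × ($20,471.00 − $12,400.00) = $1,924.32 + 31.01% × $8,071.00 = $4,427.14
Disability Insurance: 2% × $20,875.00 = $417.50
Total: $4,427.14 + $417.50 = $4,844.64

$4,844.64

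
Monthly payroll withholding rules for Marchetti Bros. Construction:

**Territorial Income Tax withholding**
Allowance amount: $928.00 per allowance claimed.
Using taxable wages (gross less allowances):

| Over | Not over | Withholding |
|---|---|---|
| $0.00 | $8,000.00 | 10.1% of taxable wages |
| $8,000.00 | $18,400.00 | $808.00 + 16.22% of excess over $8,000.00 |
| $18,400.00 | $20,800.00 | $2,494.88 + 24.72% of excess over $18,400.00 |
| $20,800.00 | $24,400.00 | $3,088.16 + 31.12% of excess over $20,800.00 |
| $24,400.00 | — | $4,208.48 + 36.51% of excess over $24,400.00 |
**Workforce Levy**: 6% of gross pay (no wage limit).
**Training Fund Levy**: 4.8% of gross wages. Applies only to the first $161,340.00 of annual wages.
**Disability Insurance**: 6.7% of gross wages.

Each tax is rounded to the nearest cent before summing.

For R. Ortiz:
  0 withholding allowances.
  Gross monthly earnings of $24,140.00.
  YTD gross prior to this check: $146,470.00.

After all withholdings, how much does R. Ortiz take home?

Territorial Income Tax: taxable = $24,140.00
  $3,088.16 + 31.12% × ($24,140.00 − $20,800.00) = $3,088.16 + 31.12% × $3,340.00 = $4,127.57
Workforce Levy: 6% × $24,140.00 = $1,448.40
Training Fund Levy: cap $161,340.00 − YTD $146,470.00 = $14,870.00 subject; 4.8% × $14,870.00 = $713.76
Disability Insurance: 6.7% × $24,140.00 = $1,617.38
Total withheld: $4,127.57 + $1,448.40 + $713.76 + $1,617.38 = $7,907.11
Net pay: $24,140.00 − $7,907.11 = $16,232.89

$16,232.89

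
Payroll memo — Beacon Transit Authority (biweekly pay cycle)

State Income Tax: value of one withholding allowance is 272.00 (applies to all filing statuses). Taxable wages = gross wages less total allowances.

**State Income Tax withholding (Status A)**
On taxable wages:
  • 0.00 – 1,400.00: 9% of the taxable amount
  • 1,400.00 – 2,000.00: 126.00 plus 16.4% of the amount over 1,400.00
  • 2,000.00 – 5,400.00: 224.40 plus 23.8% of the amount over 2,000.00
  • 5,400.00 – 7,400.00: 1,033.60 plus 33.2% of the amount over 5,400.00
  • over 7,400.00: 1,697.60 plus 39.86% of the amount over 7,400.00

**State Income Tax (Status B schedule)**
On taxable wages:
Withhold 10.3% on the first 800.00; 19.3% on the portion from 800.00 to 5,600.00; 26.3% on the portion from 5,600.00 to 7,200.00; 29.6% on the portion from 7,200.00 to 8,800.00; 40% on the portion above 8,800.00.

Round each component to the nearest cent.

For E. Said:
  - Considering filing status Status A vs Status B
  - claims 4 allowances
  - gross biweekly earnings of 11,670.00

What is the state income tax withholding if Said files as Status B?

2,616.00

State Income Tax (Status B): taxable = 11,670.00 − 4×272.00 = 10,582.00
  1,903.20 + 40% × (10,582.00 − 8,800.00) = 1,903.20 + 40% × 1,782.00 = 2,616.00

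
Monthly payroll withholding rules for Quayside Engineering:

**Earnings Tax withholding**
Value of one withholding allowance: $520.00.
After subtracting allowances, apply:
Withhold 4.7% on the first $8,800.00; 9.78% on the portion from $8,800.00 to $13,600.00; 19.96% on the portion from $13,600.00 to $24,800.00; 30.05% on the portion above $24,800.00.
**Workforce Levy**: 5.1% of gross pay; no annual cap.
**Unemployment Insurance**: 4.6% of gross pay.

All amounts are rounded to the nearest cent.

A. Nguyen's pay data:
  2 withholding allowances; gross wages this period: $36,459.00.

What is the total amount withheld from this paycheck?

Earnings Tax: taxable = $36,459.00 − 2×$520.00 = $35,419.00
  $3,118.56 + 30.05% × ($35,419.00 − $24,800.00) = $3,118.56 + 30.05% × $10,619.00 = $6,309.57
Workforce Levy: 5.1% × $36,459.00 = $1,859.41
Unemployment Insurance: 4.6% × $36,459.00 = $1,677.11
Total: $6,309.57 + $1,859.41 + $1,677.11 = $9,846.09

$9,846.09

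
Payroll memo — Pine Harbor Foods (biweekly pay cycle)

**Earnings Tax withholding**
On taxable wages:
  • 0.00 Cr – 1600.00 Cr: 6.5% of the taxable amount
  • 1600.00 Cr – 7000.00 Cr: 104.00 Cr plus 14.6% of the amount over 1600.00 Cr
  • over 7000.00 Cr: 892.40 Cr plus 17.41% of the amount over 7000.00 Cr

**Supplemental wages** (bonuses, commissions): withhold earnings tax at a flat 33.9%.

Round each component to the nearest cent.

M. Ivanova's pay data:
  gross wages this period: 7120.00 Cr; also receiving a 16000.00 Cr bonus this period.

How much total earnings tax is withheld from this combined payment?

6337.29 Cr

Earnings Tax: taxable = 7120.00 Cr
  892.40 Cr + 17.41% × (7120.00 Cr − 7000.00 Cr) = 892.40 Cr + 17.41% × 120.00 Cr = 913.29 Cr
Supplemental (33.9% flat on bonus): 33.9% × 16000.00 Cr = 5424.00 Cr
Total earnings tax: 913.29 Cr + 5424.00 Cr = 6337.29 Cr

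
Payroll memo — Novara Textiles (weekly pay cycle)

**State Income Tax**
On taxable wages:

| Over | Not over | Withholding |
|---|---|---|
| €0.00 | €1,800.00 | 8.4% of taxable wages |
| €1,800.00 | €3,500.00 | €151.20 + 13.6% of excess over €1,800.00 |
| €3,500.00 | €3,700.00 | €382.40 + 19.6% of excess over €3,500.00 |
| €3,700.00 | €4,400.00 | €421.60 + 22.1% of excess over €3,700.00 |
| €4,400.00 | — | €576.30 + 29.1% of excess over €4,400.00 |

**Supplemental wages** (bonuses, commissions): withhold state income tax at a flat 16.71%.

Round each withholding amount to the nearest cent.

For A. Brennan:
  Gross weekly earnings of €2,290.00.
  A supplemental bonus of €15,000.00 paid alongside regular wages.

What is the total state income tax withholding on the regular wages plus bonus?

State Income Tax: taxable = €2,290.00
  €151.20 + 13.6% × (€2,290.00 − €1,800.00) = €151.20 + 13.6% × €490.00 = €217.84
Supplemental (16.71% flat on bonus): 16.71% × €15,000.00 = €2,506.50
Total state income tax: €217.84 + €2,506.50 = €2,724.34

€2,724.34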